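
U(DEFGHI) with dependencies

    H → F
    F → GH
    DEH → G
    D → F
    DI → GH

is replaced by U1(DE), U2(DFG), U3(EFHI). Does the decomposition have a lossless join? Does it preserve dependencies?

lossy but dependency-preserving

Lossless test (chase): Rows 2 and 3 agree on F; apply F→GH and equate their GH entries. Rows 1 and 2 agree on D; apply D→F and equate their F entries. Rows 1 and 2 agree on F; apply F→GH and equate their GH entries. No row becomes fully distinguished — the join is lossy.
Dependency preservation: F → GH; DEH → G; DI → GH are not contained in any single fragment, but the restricted closure of each left-hand side across the fragments still reaches the right-hand side; the remaining FDs each lie inside some fragment. All dependencies are preserved.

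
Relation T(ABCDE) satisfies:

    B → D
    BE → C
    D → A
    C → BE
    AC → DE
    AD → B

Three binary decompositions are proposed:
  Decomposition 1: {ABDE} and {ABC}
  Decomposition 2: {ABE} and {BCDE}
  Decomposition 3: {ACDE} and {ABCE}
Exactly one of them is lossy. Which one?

Decomposition 1

Decomposition 1: common = {AB}, closure = {ABD} → lossy.
Decomposition 2: common = {BE}, closure = {ABCDE} → lossless.
Decomposition 3: common = {ACE}, closure = {ABCDE} → lossless.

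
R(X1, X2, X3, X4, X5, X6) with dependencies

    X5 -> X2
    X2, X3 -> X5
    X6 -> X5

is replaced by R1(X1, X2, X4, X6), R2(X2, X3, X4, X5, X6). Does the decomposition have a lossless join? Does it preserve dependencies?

Lossless test: (X2, X4, X6)⁺ = {X2, X4, X5, X6}, which is a superkey of neither fragment — lossy.
Dependency preservation: every FD's attributes lie within a single fragment, so each can be enforced locally — preserved.

lossy but dependency-preserving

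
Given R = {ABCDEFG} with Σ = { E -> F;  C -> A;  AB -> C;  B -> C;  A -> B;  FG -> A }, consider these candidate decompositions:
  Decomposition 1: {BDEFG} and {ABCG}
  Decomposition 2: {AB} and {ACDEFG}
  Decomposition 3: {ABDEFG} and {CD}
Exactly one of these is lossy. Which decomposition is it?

Decomposition 3

Decomposition 1: common = {BG}, closure = {ABCG} → lossless.
Decomposition 2: common = {A}, closure = {ABC} → lossless.
Decomposition 3: common = {D}, closure = {D} → lossy.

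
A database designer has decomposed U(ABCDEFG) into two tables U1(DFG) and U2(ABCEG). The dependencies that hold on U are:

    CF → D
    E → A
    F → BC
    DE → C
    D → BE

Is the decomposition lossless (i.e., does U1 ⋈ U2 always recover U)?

No

Common attributes: U1 ∩ U2 = {G}.
No dependency enlarges {G}, so (G)⁺ = {G}.
The closure contains neither all of U1 = {DFG} nor all of U2 = {ABCEG}, so the common attributes are not a superkey of either fragment. The join is lossy.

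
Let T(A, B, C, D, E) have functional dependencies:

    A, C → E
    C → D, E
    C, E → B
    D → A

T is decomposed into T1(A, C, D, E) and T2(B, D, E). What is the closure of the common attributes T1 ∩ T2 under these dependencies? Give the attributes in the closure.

A, D, E

T1 ∩ T2 = {D, E}.
D → A applies, adding A
Closure: {A, D, E}.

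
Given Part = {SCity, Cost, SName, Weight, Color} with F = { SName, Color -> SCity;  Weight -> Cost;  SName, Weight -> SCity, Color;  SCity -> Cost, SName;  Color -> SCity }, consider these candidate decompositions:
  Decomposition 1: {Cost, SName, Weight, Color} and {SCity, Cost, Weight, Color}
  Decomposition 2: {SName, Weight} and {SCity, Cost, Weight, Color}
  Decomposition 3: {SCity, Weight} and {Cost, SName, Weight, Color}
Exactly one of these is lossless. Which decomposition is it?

Decomposition 1: common = {Cost, Weight, Color}, closure = {SCity, Cost, SName, Weight, Color} → lossless.
Decomposition 2: common = {Weight}, closure = {Cost, Weight} → lossy.
Decomposition 3: common = {Weight}, closure = {Cost, Weight} → lossy.

Decomposition 1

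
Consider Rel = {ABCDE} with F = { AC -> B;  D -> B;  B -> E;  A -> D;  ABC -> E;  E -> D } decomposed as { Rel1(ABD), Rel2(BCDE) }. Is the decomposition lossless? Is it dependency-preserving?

Lossless test: (BD)⁺ = {BDE}, which is a superkey of neither fragment — lossy.
Dependency preservation: AC → B; ABC → E are not contained in any single fragment, but the restricted closure of each left-hand side across the fragments still reaches the right-hand side; the remaining FDs each lie inside some fragment. All dependencies are preserved.

lossy but dependency-preserving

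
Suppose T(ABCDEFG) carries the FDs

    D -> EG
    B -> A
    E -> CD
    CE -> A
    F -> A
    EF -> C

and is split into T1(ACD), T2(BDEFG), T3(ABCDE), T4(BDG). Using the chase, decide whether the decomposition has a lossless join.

Yes

Chase test. Columns are ABCDEFG; row i has aⱼ where attribute j ∈ Ti, else bᵢⱼ.
Initial tableau (one row per fragment):
  row 1: a1 b12 a3 a4 b15 b16 b17
  row 2: b21 a2 b23 a4 a5 a6 a7
  row 3: a1 a2 a3 a4 a5 b36 b37
  row 4: b41 a2 b43 a4 b45 b46 a7
Rows 1 and 2 agree on D; apply D→EG and equate their EG entries.
Rows 1 and 3 agree on D; apply D→EG and equate their EG entries.
Rows 1 and 4 agree on D; apply D→EG and equate their EG entries.
Rows 2 and 3 agree on B; apply B→A and equate their A entries.
Rows 2 and 4 agree on B; apply B→A and equate their A entries.
Rows 1 and 2 agree on E; apply E→CD and equate their CD entries.
Rows 1 and 4 agree on E; apply E→CD and equate their CD entries.
Row 2 is now all distinguished symbols — the join is lossless.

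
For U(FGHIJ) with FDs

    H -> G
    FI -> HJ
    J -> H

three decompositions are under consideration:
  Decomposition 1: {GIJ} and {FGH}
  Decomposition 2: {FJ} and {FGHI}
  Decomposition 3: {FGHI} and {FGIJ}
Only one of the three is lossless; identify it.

Decomposition 3

Decomposition 1: common = {G}, closure = {G} → lossy.
Decomposition 2: common = {F}, closure = {F} → lossy.
Decomposition 3: common = {FGI}, closure = {FGHIJ} → lossless.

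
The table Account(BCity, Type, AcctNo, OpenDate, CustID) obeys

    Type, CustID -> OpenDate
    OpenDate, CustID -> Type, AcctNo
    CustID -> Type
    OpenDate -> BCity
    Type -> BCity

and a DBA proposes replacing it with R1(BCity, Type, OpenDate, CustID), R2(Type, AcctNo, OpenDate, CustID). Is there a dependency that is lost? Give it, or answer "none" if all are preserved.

Type, CustID → OpenDate lies within R1.
OpenDate, CustID → Type, AcctNo lies within R2.
CustID → Type lies within R1.
OpenDate → BCity lies within R1.
Type → BCity lies within R1.
Every dependency is enforceable on the fragments, so the decomposition is dependency-preserving.

none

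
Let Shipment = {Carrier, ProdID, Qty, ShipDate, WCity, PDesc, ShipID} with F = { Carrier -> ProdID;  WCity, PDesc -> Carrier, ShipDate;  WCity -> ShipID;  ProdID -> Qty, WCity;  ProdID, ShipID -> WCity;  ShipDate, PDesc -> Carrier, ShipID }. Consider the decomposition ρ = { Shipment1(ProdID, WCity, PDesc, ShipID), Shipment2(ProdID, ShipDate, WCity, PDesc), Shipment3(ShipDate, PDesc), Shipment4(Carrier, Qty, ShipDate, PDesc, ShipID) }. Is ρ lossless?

Chase test. Columns are Carrier, ProdID, Qty, ShipDate, WCity, PDesc, ShipID; row i has aⱼ where attribute j ∈ Shipmenti, else bᵢⱼ.
Initial tableau (one row per fragment):
  row 1: b11 a2 b13 b14 a5 a6 a7
  row 2: b21 a2 b23 a4 a5 a6 b27
  row 3: b31 b32 b33 a4 b35 a6 b37
  row 4: a1 b42 a3 a4 b45 a6 a7
Rows 1 and 2 agree on WCity, PDesc; apply WCity, PDesc→Carrier, ShipDate and equate their Carrier, ShipDate entries.
Rows 1 and 2 agree on WCity; apply WCity→ShipID and equate their ShipID entries.
Rows 1 and 2 agree on ProdID; apply ProdID→Qty, WCity and equate their Qty, WCity entries.
Rows 1 and 3 agree on ShipDate, PDesc; apply ShipDate, PDesc→Carrier, ShipID and equate their Carrier, ShipID entries.
Rows 1 and 4 agree on ShipDate, PDesc; apply ShipDate, PDesc→Carrier, ShipID and equate their Carrier, ShipID entries.
Rows 1 and 3 agree on Carrier; apply Carrier→ProdID and equate their ProdID entries.
Rows 1 and 4 agree on Carrier; apply Carrier→ProdID and equate their ProdID entries.
Rows 1 and 3 agree on ProdID; apply ProdID→Qty, WCity and equate their Qty, WCity entries.
Rows 1 and 4 agree on ProdID; apply ProdID→Qty, WCity and equate their Qty, WCity entries.
Row 1 is now all distinguished symbols — the join is lossless.

Yes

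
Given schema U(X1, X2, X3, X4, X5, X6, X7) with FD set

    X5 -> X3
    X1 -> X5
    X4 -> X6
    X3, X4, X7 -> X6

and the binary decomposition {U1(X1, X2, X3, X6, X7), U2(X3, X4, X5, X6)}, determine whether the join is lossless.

Common attributes: U1 ∩ U2 = {X3, X6}.
No dependency enlarges {X3, X6}, so (X3, X6)⁺ = {X3, X6}.
The closure contains neither all of U1 = {X1, X2, X3, X6, X7} nor all of U2 = {X3, X4, X5, X6}, so the common attributes are not a superkey of either fragment. The join is lossy.

No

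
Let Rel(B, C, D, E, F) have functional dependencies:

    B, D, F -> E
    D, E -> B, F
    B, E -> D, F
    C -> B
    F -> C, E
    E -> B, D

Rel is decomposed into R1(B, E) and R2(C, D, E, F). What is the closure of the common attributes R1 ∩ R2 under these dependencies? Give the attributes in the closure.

B, C, D, E, F

R1 ∩ R2 = {E}.
E → B, D applies, adding B, D
D, E → B, F applies, adding F
F → C, E applies, adding C
Closure: {B, C, D, E, F}.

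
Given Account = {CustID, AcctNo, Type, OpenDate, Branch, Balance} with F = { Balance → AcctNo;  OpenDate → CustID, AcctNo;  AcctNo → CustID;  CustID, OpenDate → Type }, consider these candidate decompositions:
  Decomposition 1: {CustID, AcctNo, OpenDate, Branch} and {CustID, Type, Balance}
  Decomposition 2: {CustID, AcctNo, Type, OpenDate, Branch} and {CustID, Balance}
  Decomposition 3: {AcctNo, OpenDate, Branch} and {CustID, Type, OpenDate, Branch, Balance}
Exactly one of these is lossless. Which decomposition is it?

Decomposition 3

Decomposition 1: common = {CustID}, closure = {CustID} → lossy.
Decomposition 2: common = {CustID}, closure = {CustID} → lossy.
Decomposition 3: common = {OpenDate, Branch}, closure = {CustID, AcctNo, Type, OpenDate, Branch} → lossless.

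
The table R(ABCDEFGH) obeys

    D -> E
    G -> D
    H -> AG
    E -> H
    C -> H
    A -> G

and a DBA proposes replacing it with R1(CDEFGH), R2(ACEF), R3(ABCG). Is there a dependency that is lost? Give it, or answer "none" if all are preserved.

none

D → E lies within R1.
G → D lies within R1.
H → AG: restricted closure across fragments reaches AG.
E → H lies within R1.
C → H lies within R1.
A → G lies within R3.
Every dependency is enforceable on the fragments, so the decomposition is dependency-preserving.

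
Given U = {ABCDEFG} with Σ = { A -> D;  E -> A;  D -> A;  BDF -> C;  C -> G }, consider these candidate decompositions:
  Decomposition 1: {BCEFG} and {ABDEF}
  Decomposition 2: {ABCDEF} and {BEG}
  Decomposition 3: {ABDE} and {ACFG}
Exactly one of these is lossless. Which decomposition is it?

Decomposition 1: common = {BEF}, closure = {ABCDEFG} → lossless.
Decomposition 2: common = {BE}, closure = {ABDE} → lossy.
Decomposition 3: common = {A}, closure = {AD} → lossy.

Decomposition 1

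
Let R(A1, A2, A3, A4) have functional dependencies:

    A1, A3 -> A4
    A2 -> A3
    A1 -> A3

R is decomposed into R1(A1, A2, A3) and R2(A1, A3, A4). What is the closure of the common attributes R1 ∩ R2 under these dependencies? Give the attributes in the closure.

A1, A3, A4

R1 ∩ R2 = {A1, A3}.
A1, A3 → A4 applies, adding A4
Closure: {A1, A3, A4}.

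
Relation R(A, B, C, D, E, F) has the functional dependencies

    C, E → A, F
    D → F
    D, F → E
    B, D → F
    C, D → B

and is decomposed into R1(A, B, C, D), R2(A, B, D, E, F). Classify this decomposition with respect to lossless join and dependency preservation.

lossless but not dependency-preserving

Lossless test: (A, B, D)⁺ = {A, B, D, E, F}, which contains all of one fragment — lossless.
Dependency preservation: the restricted closure of {C, E} across the fragments never reaches {A, F}, so C, E → A, F cannot be enforced without a join — not preserved.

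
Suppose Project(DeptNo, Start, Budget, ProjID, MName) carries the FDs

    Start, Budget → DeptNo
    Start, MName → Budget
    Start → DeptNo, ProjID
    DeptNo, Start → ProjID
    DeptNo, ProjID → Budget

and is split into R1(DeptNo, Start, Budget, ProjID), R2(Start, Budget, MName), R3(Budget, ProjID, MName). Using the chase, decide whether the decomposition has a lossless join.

Chase test. Columns are DeptNo, Start, Budget, ProjID, MName; row i has aⱼ where attribute j ∈ Ri, else bᵢⱼ.
Initial tableau (one row per fragment):
  row 1: a1 a2 a3 a4 b15
  row 2: b21 a2 a3 b24 a5
  row 3: b31 b32 a3 a4 a5
Rows 1 and 2 agree on Start, Budget; apply Start, Budget→DeptNo and equate their DeptNo entries.
Rows 1 and 2 agree on Start; apply Start→DeptNo, ProjID and equate their DeptNo, ProjID entries.
Row 2 is now all distinguished symbols — the join is lossless.

Yes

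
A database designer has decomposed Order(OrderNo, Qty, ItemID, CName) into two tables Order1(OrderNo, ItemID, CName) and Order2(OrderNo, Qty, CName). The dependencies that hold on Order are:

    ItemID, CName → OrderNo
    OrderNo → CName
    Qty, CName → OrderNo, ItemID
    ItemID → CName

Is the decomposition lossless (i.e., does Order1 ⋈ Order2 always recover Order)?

Common attributes: Order1 ∩ Order2 = {OrderNo, CName}.
No dependency enlarges {OrderNo, CName}, so (OrderNo, CName)⁺ = {OrderNo, CName}.
The closure contains neither all of Order1 = {OrderNo, ItemID, CName} nor all of Order2 = {OrderNo, Qty, CName}, so the common attributes are not a superkey of either fragment. The join is lossy.

No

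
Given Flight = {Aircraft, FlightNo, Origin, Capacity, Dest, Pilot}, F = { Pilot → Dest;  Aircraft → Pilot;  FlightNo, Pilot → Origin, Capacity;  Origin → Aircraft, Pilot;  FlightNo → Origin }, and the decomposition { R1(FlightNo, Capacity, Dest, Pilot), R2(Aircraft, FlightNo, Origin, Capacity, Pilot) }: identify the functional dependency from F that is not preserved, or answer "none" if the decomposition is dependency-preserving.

none

Pilot → Dest lies within R1.
Aircraft → Pilot lies within R2.
FlightNo, Pilot → Origin, Capacity lies within R2.
Origin → Aircraft, Pilot lies within R2.
FlightNo → Origin lies within R2.
Every dependency is enforceable on the fragments, so the decomposition is dependency-preserving.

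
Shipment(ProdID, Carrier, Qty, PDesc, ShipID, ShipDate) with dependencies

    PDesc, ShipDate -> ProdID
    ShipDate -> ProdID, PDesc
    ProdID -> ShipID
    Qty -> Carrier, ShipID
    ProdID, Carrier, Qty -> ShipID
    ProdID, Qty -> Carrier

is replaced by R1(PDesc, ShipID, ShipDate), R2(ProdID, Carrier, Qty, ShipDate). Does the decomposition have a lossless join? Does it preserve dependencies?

lossless but not dependency-preserving

Lossless test: (ShipDate)⁺ = {ProdID, PDesc, ShipID, ShipDate}, which contains all of one fragment — lossless.
Dependency preservation: the restricted closure of {ProdID} across the fragments never reaches {ShipID}, so ProdID → ShipID cannot be enforced without a join — not preserved.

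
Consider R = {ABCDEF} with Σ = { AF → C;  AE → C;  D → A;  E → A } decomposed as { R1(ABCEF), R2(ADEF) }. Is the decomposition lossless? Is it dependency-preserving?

lossy but dependency-preserving

Lossless test: (AEF)⁺ = {ACEF}, which is a superkey of neither fragment — lossy.
Dependency preservation: every FD's attributes lie within a single fragment, so each can be enforced locally — preserved.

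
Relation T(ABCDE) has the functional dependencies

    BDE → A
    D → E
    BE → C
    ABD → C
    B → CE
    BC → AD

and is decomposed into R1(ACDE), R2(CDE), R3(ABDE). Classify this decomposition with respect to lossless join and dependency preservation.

lossy and not dependency-preserving

Lossless test (chase): applying each FD to every pair of rows produces no changes in the tableau, so no row becomes fully distinguished — the join is lossy.
Dependency preservation: the restricted closure of {BE} across the fragments never reaches {C}, so BE → C cannot be enforced without a join — not preserved.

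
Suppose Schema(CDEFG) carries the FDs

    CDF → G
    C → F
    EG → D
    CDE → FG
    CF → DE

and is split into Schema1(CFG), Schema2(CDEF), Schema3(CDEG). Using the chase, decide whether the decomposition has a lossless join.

Yes

Chase test. Columns are CDEFG; row i has aⱼ where attribute j ∈ Schemai, else bᵢⱼ.
Initial tableau (one row per fragment):
  row 1: a1 b12 b13 a4 a5
  row 2: a1 a2 a3 a4 b25
  row 3: a1 a2 a3 b34 a5
Rows 1 and 3 agree on C; apply C→F and equate their F entries.
Rows 2 and 3 agree on CDE; apply CDE→FG and equate their FG entries.
Rows 1 and 2 agree on CF; apply CF→DE and equate their DE entries.
Row 1 is now all distinguished symbols — the join is lossless.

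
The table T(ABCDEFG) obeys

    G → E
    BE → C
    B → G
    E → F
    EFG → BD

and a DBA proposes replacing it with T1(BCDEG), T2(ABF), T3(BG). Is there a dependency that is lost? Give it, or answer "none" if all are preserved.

E → F

Check E → F: no single fragment contains all of {EF}, and the restricted closure of {E} across the fragments never reaches {F}.
G → E is preserved.
BE → C is preserved.
B → G is preserved.
EFG → BD is preserved.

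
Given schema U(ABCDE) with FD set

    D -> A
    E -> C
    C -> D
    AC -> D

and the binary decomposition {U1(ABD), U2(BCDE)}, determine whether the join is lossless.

Common attributes: U1 ∩ U2 = {BD}.
Closure of {BD}: D → A applies, adding A. So (BD)⁺ = {ABD}.
This closure contains every attribute of U1, so U1 ∩ U2 → U1. The join is lossless.

Yes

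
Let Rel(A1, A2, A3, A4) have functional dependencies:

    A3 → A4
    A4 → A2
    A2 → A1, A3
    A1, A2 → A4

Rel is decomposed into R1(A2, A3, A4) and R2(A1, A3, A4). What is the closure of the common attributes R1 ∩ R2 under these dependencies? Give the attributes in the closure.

A1, A2, A3, A4

R1 ∩ R2 = {A3, A4}.
A4 → A2 applies, adding A2
A2 → A1, A3 applies, adding A1
Closure: {A1, A2, A3, A4}.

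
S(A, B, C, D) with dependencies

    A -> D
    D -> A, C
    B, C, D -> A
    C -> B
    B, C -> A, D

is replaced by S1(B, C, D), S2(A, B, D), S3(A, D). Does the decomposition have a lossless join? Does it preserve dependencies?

Lossless test (chase): Rows 1 and 2 agree on D; apply D→A, C and equate their A, C entries. Rows 1 and 3 agree on D; apply D→A, C and equate their A, C entries. Rows 1 and 3 agree on C; apply C→B and equate their B entries. Row 1 is now all distinguished symbols — the join is lossless.
Dependency preservation: D → A, C; B, C, D → A; B, C → A, D are not contained in any single fragment, but the restricted closure of each left-hand side across the fragments still reaches the right-hand side; the remaining FDs each lie inside some fragment. All dependencies are preserved.

lossless and dependency-preserving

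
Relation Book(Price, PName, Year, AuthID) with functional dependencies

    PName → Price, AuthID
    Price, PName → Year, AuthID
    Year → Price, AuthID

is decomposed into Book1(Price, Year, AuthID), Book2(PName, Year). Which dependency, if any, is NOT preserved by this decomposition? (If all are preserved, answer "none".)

none

PName → Price, AuthID: restricted closure across fragments reaches Price, AuthID.
Price, PName → Year, AuthID: restricted closure across fragments reaches Year, AuthID.
Year → Price, AuthID lies within Book1.
Every dependency is enforceable on the fragments, so the decomposition is dependency-preserving.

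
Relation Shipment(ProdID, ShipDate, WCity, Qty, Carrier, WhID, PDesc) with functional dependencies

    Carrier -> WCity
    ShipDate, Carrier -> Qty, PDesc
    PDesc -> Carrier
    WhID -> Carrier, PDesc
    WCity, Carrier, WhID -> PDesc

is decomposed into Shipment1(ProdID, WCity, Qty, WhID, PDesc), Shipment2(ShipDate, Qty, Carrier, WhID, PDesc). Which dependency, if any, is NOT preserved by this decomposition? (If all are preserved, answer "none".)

Carrier -> WCity

Check Carrier → WCity: no single fragment contains all of {WCity, Carrier}, and the restricted closure of {Carrier} across the fragments never reaches {WCity}.
ShipDate, Carrier → Qty, PDesc is preserved.
PDesc → Carrier is preserved.
WhID → Carrier, PDesc is preserved.
WCity, Carrier, WhID → PDesc is preserved.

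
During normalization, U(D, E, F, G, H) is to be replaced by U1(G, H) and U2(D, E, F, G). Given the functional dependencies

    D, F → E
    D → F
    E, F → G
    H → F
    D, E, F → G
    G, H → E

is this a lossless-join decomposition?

No

Common attributes: U1 ∩ U2 = {G}.
No dependency enlarges {G}, so (G)⁺ = {G}.
The closure contains neither all of U1 = {G, H} nor all of U2 = {D, E, F, G}, so the common attributes are not a superkey of either fragment. The join is lossy.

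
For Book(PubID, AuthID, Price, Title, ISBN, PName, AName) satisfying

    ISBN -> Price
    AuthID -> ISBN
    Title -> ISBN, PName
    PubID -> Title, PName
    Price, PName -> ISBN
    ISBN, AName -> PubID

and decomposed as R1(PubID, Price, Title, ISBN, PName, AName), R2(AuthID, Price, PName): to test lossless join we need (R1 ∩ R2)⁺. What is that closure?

Price, ISBN, PName

R1 ∩ R2 = {Price, PName}.
Price, PName → ISBN applies, adding ISBN
Closure: {Price, ISBN, PName}.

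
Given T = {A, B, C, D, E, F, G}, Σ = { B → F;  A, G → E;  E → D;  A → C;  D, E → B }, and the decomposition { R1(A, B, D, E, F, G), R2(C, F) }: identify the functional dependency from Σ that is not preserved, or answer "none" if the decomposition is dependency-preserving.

A → C

Check A → C: no single fragment contains all of {A, C}, and the restricted closure of {A} across the fragments never reaches {C}.
B → F is preserved.
A, G → E is preserved.
E → D is preserved.
D, E → B is preserved.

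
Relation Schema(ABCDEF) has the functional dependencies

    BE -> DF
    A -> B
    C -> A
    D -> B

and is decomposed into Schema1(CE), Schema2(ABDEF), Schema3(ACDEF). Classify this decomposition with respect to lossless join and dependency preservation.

lossless and dependency-preserving

Lossless test (chase): Rows 2 and 3 agree on A; apply A→B and equate their B entries. Rows 1 and 3 agree on C; apply C→A and equate their A entries. Rows 1 and 2 agree on A; apply A→B and equate their B entries. Rows 1 and 2 agree on BE; apply BE→DF and equate their DF entries. Row 1 is now all distinguished symbols — the join is lossless.
Dependency preservation: every FD's attributes lie within a single fragment, so each can be enforced locally — preserved.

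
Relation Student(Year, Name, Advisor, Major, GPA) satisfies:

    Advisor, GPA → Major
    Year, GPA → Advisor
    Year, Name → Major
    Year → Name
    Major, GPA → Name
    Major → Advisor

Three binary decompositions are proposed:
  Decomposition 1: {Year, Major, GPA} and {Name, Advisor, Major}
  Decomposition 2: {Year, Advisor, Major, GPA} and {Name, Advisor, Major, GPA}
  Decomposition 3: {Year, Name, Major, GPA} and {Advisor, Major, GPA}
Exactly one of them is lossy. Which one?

Decomposition 1

Decomposition 1: common = {Major}, closure = {Advisor, Major} → lossy.
Decomposition 2: common = {Advisor, Major, GPA}, closure = {Name, Advisor, Major, GPA} → lossless.
Decomposition 3: common = {Major, GPA}, closure = {Name, Advisor, Major, GPA} → lossless.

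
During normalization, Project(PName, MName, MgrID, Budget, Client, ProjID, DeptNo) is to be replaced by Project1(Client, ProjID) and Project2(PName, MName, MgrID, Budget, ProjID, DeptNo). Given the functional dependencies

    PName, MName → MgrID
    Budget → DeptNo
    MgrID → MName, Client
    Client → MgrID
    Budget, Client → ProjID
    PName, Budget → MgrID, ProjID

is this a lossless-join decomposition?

Common attributes: Project1 ∩ Project2 = {ProjID}.
No dependency enlarges {ProjID}, so (ProjID)⁺ = {ProjID}.
The closure contains neither all of Project1 = {Client, ProjID} nor all of Project2 = {PName, MName, MgrID, Budget, ProjID, DeptNo}, so the common attributes are not a superkey of either fragment. The join is lossy.

No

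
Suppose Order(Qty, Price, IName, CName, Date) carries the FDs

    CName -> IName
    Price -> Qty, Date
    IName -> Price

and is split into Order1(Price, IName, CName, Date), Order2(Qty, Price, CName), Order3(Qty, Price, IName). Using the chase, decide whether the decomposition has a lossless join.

Chase test. Columns are Qty, Price, IName, CName, Date; row i has aⱼ where attribute j ∈ Orderi, else bᵢⱼ.
Initial tableau (one row per fragment):
  row 1: b11 a2 a3 a4 a5
  row 2: a1 a2 b23 a4 b25
  row 3: a1 a2 a3 b34 b35
Rows 1 and 2 agree on CName; apply CName→IName and equate their IName entries.
Rows 1 and 2 agree on Price; apply Price→Qty, Date and equate their Qty, Date entries.
Rows 1 and 3 agree on Price; apply Price→Qty, Date and equate their Qty, Date entries.
Row 1 is now all distinguished symbols — the join is lossless.

Yes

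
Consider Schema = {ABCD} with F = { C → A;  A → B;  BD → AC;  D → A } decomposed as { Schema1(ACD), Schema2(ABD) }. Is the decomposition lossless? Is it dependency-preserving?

Lossless test: (AD)⁺ = {ABCD}, which contains all of one fragment — lossless.
Dependency preservation: BD → AC is not contained in any single fragment, but the restricted closure of its left-hand side across the fragments still reaches the right-hand side; the remaining FDs each lie inside some fragment. All dependencies are preserved.

lossless and dependency-preserving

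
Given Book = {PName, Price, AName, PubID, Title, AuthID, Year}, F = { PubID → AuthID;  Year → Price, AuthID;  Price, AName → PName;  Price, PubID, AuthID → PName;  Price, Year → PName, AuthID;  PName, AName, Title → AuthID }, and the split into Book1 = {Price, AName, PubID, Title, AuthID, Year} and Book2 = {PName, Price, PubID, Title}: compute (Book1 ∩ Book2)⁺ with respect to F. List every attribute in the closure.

PName, Price, PubID, Title, AuthID

Book1 ∩ Book2 = {Price, PubID, Title}.
PubID → AuthID applies, adding AuthID
Price, PubID, AuthID → PName applies, adding PName
Closure: {PName, Price, PubID, Title, AuthID}.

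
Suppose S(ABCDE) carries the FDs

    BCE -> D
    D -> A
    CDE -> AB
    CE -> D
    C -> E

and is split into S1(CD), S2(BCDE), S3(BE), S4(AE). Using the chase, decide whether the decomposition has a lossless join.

Chase test. Columns are ABCDE; row i has aⱼ where attribute j ∈ Si, else bᵢⱼ.
Initial tableau (one row per fragment):
  row 1: b11 b12 a3 a4 b15
  row 2: b21 a2 a3 a4 a5
  row 3: b31 a2 b33 b34 a5
  row 4: a1 b42 b43 b44 a5
Rows 1 and 2 agree on D; apply D→A and equate their A entries.
Rows 1 and 2 agree on C; apply C→E and equate their E entries.
Rows 1 and 2 agree on CDE; apply CDE→AB and equate their AB entries.
No row becomes fully distinguished — the join is lossy.

No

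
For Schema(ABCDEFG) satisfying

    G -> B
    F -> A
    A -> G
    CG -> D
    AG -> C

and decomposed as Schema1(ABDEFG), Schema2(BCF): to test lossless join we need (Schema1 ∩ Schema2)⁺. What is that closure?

Schema1 ∩ Schema2 = {BF}.
F → A applies, adding A
A → G applies, adding G
AG → C applies, adding C
CG → D applies, adding D
Closure: {ABCDFG}.

ABCDFG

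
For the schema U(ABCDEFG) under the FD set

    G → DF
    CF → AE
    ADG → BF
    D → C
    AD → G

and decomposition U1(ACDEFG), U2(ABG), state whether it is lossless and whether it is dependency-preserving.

lossless and dependency-preserving

Lossless test: (AG)⁺ = {ABCDEFG}, which contains all of one fragment — lossless.
Dependency preservation: ADG → BF is not contained in any single fragment, but the restricted closure of its left-hand side across the fragments still reaches the right-hand side; the remaining FDs each lie inside some fragment. All dependencies are preserved.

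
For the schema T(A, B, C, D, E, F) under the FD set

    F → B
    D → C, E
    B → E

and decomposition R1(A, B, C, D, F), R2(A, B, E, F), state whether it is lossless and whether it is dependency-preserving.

lossless but not dependency-preserving

Lossless test: (A, B, F)⁺ = {A, B, E, F}, which contains all of one fragment — lossless.
Dependency preservation: the restricted closure of {D} across the fragments never reaches {C, E}, so D → C, E cannot be enforced without a join — not preserved.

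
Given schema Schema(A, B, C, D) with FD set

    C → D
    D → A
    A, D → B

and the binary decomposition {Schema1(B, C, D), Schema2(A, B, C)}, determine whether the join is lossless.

Common attributes: Schema1 ∩ Schema2 = {B, C}.
Closure of {B, C}: C → D applies, adding D; D → A applies, adding A. So (B, C)⁺ = {A, B, C, D}.
This closure contains every attribute of Schema1, so Schema1 ∩ Schema2 → Schema1. The join is lossless.

Yes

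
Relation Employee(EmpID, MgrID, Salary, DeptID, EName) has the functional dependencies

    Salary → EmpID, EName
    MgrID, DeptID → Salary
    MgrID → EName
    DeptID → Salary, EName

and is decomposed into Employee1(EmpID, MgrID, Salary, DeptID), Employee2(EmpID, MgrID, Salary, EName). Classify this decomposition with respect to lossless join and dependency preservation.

lossless and dependency-preserving

Lossless test: (EmpID, MgrID, Salary)⁺ = {EmpID, MgrID, Salary, EName}, which contains all of one fragment — lossless.
Dependency preservation: DeptID → Salary, EName is not contained in any single fragment, but the restricted closure of its left-hand side across the fragments still reaches the right-hand side; the remaining FDs each lie inside some fragment. All dependencies are preserved.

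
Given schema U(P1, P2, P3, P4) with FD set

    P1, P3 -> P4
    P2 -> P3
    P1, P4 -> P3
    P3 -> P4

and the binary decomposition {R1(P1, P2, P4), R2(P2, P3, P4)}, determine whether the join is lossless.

Yes

Common attributes: R1 ∩ R2 = {P2, P4}.
Closure of {P2, P4}: P2 → P3 applies, adding P3. So (P2, P4)⁺ = {P2, P3, P4}.
This closure contains every attribute of R2, so R1 ∩ R2 → R2. The join is lossless.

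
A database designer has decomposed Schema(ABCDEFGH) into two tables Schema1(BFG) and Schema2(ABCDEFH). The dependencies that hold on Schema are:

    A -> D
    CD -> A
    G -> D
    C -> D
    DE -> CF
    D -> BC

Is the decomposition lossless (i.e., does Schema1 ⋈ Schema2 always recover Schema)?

Common attributes: Schema1 ∩ Schema2 = {BF}.
No dependency enlarges {BF}, so (BF)⁺ = {BF}.
The closure contains neither all of Schema1 = {BFG} nor all of Schema2 = {ABCDEFH}, so the common attributes are not a superkey of either fragment. The join is lossy.

No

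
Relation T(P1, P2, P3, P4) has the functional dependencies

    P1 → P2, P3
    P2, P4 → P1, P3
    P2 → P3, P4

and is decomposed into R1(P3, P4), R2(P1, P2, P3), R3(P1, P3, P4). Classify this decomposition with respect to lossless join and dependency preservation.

lossless and dependency-preserving

Lossless test (chase): Rows 2 and 3 agree on P1; apply P1→P2, P3 and equate their P2, P3 entries. Rows 2 and 3 agree on P2; apply P2→P3, P4 and equate their P3, P4 entries. Row 2 is now all distinguished symbols — the join is lossless.
Dependency preservation: P2, P4 → P1, P3; P2 → P3, P4 are not contained in any single fragment, but the restricted closure of each left-hand side across the fragments still reaches the right-hand side; the remaining FDs each lie inside some fragment. All dependencies are preserved.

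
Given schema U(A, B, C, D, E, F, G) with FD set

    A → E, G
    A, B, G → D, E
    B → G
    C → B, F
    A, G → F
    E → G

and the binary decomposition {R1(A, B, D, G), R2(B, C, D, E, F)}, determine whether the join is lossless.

No

Common attributes: R1 ∩ R2 = {B, D}.
Closure of {B, D}: B → G applies, adding G. So (B, D)⁺ = {B, D, G}.
The closure contains neither all of R1 = {A, B, D, G} nor all of R2 = {B, C, D, E, F}, so the common attributes are not a superkey of either fragment. The join is lossy.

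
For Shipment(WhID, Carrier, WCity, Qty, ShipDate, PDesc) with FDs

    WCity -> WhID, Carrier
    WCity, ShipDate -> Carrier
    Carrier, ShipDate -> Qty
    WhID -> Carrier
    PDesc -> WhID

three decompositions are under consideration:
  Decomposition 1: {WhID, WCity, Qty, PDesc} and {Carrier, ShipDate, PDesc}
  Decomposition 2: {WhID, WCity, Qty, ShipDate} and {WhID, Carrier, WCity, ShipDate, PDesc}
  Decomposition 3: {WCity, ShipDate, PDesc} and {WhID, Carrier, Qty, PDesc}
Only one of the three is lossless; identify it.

Decomposition 1: common = {PDesc}, closure = {WhID, Carrier, PDesc} → lossy.
Decomposition 2: common = {WhID, WCity, ShipDate}, closure = {WhID, Carrier, WCity, Qty, ShipDate} → lossless.
Decomposition 3: common = {PDesc}, closure = {WhID, Carrier, PDesc} → lossy.

Decomposition 2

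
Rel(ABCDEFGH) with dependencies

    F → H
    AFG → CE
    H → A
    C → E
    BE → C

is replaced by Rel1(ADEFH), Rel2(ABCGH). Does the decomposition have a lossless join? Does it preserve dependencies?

lossy and not dependency-preserving

Lossless test: (AH)⁺ = {AH}, which is a superkey of neither fragment — lossy.
Dependency preservation: the restricted closure of {AFG} across the fragments never reaches {CE}, so AFG → CE cannot be enforced without a join — not preserved.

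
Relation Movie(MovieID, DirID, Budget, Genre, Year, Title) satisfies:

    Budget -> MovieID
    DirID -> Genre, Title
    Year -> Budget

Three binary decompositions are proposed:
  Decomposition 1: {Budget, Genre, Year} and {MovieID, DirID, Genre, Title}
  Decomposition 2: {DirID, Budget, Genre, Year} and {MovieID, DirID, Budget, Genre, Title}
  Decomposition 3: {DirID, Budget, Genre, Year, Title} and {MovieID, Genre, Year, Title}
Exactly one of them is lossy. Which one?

Decomposition 1

Decomposition 1: common = {Genre}, closure = {Genre} → lossy.
Decomposition 2: common = {DirID, Budget, Genre}, closure = {MovieID, DirID, Budget, Genre, Title} → lossless.
Decomposition 3: common = {Genre, Year, Title}, closure = {MovieID, Budget, Genre, Year, Title} → lossless.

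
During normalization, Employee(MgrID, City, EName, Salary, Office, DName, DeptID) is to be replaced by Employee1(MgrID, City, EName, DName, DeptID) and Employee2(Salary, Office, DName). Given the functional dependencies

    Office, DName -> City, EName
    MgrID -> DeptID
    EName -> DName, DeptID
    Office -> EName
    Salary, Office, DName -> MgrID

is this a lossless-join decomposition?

No

Common attributes: Employee1 ∩ Employee2 = {DName}.
No dependency enlarges {DName}, so (DName)⁺ = {DName}.
The closure contains neither all of Employee1 = {MgrID, City, EName, DName, DeptID} nor all of Employee2 = {Salary, Office, DName}, so the common attributes are not a superkey of either fragment. The join is lossy.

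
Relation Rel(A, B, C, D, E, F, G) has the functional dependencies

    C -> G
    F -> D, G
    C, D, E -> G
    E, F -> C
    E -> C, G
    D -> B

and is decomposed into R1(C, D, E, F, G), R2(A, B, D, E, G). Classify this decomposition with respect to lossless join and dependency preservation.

lossy but dependency-preserving

Lossless test: (D, E, G)⁺ = {B, C, D, E, G}, which is a superkey of neither fragment — lossy.
Dependency preservation: every FD's attributes lie within a single fragment, so each can be enforced locally — preserved.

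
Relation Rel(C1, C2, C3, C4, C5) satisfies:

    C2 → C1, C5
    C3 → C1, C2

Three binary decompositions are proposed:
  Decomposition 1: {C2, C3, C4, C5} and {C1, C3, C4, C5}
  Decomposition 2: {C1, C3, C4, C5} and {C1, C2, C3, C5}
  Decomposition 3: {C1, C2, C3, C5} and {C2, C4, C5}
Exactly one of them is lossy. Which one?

Decomposition 1: common = {C3, C4, C5}, closure = {C1, C2, C3, C4, C5} → lossless.
Decomposition 2: common = {C1, C3, C5}, closure = {C1, C2, C3, C5} → lossless.
Decomposition 3: common = {C2, C5}, closure = {C1, C2, C5} → lossy.

Decomposition 3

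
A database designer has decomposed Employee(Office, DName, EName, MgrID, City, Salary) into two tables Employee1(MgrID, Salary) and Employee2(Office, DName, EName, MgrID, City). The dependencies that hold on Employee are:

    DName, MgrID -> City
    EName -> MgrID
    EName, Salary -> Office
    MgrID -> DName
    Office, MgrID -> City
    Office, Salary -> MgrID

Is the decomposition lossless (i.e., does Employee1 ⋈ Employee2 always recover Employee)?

Common attributes: Employee1 ∩ Employee2 = {MgrID}.
Closure of {MgrID}: MgrID → DName applies, adding DName; DName, MgrID → City applies, adding City. So (MgrID)⁺ = {DName, MgrID, City}.
The closure contains neither all of Employee1 = {MgrID, Salary} nor all of Employee2 = {Office, DName, EName, MgrID, City}, so the common attributes are not a superkey of either fragment. The join is lossy.

No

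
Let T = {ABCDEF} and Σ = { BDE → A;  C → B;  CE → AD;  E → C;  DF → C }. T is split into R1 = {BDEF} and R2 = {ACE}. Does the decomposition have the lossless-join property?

Yes

Common attributes: R1 ∩ R2 = {E}.
Closure of {E}: E → C applies, adding C; C → B applies, adding B; CE → AD applies, adding AD. So (E)⁺ = {ABCDE}.
This closure contains every attribute of R2, so R1 ∩ R2 → R2. The join is lossless.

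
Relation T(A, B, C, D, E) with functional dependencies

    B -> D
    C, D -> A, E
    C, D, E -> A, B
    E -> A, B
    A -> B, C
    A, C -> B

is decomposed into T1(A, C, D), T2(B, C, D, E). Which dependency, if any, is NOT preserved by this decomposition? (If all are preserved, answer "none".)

B → D lies within T2.
C, D → A, E: restricted closure across fragments reaches A, E.
C, D, E → A, B: restricted closure across fragments reaches A, B.
E → A, B: restricted closure across fragments reaches A, B.
A → B, C: restricted closure across fragments reaches B, C.
A, C → B: restricted closure across fragments reaches B.
Every dependency is enforceable on the fragments, so the decomposition is dependency-preserving.

none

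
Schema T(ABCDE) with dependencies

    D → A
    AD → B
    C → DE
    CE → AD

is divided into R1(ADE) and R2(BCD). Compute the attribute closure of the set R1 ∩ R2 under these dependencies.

R1 ∩ R2 = {D}.
D → A applies, adding A
AD → B applies, adding B
Closure: {ABD}.

ABD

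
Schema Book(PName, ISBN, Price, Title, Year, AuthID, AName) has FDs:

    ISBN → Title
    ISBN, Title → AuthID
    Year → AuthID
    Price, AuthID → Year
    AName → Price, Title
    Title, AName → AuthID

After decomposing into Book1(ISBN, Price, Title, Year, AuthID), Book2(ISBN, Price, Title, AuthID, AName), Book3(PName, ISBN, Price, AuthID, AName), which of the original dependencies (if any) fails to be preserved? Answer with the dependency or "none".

ISBN → Title lies within Book1.
ISBN, Title → AuthID lies within Book1.
Year → AuthID lies within Book1.
Price, AuthID → Year lies within Book1.
AName → Price, Title lies within Book2.
Title, AName → AuthID lies within Book2.
Every dependency is enforceable on the fragments, so the decomposition is dependency-preserving.

none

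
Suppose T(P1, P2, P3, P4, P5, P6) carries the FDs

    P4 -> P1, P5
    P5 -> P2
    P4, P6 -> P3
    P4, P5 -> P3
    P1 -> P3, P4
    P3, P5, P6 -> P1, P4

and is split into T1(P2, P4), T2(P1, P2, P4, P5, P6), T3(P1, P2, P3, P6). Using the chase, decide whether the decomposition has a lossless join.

Chase test. Columns are P1, P2, P3, P4, P5, P6; row i has aⱼ where attribute j ∈ Ti, else bᵢⱼ.
Initial tableau (one row per fragment):
  row 1: b11 a2 b13 a4 b15 b16
  row 2: a1 a2 b23 a4 a5 a6
  row 3: a1 a2 a3 b34 b35 a6
Rows 1 and 2 agree on P4; apply P4→P1, P5 and equate their P1, P5 entries.
Rows 1 and 2 agree on P4, P5; apply P4, P5→P3 and equate their P3 entries.
Rows 1 and 3 agree on P1; apply P1→P3, P4 and equate their P3, P4 entries.
Rows 1 and 3 agree on P4; apply P4→P1, P5 and equate their P1, P5 entries.
Row 2 is now all distinguished symbols — the join is lossless.

Yes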